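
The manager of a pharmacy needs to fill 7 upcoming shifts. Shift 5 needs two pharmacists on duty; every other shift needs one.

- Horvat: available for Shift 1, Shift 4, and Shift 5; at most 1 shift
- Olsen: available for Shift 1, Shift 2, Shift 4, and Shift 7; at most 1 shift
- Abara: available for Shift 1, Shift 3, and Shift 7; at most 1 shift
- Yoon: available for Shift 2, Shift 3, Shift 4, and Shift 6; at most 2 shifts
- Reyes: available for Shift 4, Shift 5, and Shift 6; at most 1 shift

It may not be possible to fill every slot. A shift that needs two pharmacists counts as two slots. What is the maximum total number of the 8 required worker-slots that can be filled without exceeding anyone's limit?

Total capacity across all pharmacists is 1+1+1+2+1 = 6, and 8 slots are needed, so at most 6 can be filled.
An assignment achieving 6: Shift 2→Olsen, Shift 3→Abara, Shift 4→Yoon, Shift 5→Horvat+Reyes, Shift 6→Yoon.
Loads: Horvat 1/1, Olsen 1/1, Abara 1/1, Yoon 2/2, Reyes 1/1.

6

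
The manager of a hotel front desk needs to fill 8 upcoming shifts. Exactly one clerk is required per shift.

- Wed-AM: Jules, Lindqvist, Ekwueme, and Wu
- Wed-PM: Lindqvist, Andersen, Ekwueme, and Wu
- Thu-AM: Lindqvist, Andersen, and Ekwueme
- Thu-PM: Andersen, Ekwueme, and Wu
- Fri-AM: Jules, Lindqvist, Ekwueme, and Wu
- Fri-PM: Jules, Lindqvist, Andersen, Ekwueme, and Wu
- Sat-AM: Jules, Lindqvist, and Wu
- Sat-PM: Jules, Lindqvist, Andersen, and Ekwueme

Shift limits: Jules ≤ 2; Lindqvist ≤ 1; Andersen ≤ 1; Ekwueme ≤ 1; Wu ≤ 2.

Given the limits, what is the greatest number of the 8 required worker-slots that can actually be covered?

Total capacity across all clerks is 2+1+1+1+2 = 7, and 8 slots are needed, so at most 7 can be filled.
An assignment achieving 7: Wed-AM→Jules, Wed-PM→Ekwueme, Thu-AM→Lindqvist, Thu-PM→Andersen, Fri-AM→Wu, Fri-PM→Wu, Sat-AM→Jules.
Loads: Jules 2/2, Lindqvist 1/1, Andersen 1/1, Ekwueme 1/1, Wu 2/2.

7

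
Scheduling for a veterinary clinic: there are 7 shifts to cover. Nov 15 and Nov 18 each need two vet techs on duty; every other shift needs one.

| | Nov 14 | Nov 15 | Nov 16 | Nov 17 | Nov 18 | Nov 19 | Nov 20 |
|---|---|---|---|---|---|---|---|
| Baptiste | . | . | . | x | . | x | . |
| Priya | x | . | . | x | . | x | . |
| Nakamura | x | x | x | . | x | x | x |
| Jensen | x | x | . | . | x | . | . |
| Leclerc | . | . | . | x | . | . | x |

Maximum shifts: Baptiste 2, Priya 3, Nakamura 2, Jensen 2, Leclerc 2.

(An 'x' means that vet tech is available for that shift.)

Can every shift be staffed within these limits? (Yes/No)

Total capacity is 11 and 9 slots are needed, so capacity alone doesn't rule it out.
Shifts {Nov 15, Nov 16, Nov 18} need 5 worker-slots in total, but the vet techs available for any of those shifts (Nakamura and Jensen) can supply at most 4 among them. So no valid schedule exists.

No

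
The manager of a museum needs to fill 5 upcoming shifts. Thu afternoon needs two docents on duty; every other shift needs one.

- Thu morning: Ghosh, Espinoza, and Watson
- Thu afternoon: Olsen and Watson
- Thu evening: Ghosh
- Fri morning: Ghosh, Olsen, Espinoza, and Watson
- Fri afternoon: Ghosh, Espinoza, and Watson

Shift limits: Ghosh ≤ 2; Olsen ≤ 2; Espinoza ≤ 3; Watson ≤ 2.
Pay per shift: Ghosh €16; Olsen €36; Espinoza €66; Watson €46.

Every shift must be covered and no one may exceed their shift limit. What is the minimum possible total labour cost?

Thu afternoon can only be covered by Olsen and Watson, so that assignment is forced.
Thu evening can only be covered by Ghosh, so that assignment is forced.
Picking the cheapest available docent for each shift independently would cost €146, but that ignores the shift limits.
An optimal schedule: Thu morning→Ghosh, Thu afternoon→Olsen+Watson, Thu evening→Ghosh, Fri morning→Olsen, Fri afternoon→Watson.
Total: 16 + 36 + 46 + 16 + 36 + 46 = €196.

€196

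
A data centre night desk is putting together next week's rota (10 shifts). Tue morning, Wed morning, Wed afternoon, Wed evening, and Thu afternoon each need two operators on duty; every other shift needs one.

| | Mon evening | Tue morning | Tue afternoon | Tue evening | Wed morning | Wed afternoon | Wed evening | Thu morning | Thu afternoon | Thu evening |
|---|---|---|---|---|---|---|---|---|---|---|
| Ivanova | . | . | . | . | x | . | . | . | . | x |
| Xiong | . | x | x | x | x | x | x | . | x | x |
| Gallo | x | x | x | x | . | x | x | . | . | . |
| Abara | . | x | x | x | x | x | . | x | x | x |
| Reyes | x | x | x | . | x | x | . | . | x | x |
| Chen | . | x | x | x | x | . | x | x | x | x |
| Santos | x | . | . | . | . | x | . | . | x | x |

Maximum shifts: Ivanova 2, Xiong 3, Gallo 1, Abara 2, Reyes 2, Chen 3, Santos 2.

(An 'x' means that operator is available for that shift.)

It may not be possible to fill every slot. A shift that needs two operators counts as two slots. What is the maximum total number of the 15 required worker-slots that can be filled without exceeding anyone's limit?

15

Total capacity across all operators is 2+3+1+2+2+3+2 = 15, and 15 slots are needed, so at most 15 can be filled.
An assignment achieving 15: Mon evening→Gallo, Tue morning→Xiong+Abara, Tue afternoon→Reyes, Tue evening→Xiong, Wed morning→Ivanova+Chen, Wed afternoon→Reyes+Santos, Wed evening→Xiong+Chen, Thu morning→Abara, Thu afternoon→Chen+Santos, Thu evening→Ivanova.
Loads: Ivanova 2/2, Xiong 3/3, Gallo 1/1, Abara 2/2, Reyes 2/2, Chen 3/3, Santos 2/2.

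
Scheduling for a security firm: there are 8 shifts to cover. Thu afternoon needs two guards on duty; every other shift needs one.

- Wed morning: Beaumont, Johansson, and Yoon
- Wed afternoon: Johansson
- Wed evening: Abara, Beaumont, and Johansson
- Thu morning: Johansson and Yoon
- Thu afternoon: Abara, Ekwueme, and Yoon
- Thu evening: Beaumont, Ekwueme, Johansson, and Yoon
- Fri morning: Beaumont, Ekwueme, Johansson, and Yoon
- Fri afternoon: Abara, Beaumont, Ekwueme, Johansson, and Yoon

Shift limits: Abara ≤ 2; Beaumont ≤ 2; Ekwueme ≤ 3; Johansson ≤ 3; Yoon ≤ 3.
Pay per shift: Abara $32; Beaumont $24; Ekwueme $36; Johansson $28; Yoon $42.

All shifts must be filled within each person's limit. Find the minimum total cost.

Wed afternoon can only be covered by Johansson, so that assignment is forced.
Picking the cheapest available guard for each shift independently would cost $244, but that ignores the shift limits.
An optimal schedule: Wed morning→Beaumont, Wed afternoon→Johansson, Wed evening→Beaumont, Thu morning→Johansson, Thu afternoon→Abara+Ekwueme, Thu evening→Johansson, Fri morning→Ekwueme, Fri afternoon→Abara.
Total: 24 + 28 + 24 + 28 + 32 + 36 + 28 + 36 + 32 = $268.

$268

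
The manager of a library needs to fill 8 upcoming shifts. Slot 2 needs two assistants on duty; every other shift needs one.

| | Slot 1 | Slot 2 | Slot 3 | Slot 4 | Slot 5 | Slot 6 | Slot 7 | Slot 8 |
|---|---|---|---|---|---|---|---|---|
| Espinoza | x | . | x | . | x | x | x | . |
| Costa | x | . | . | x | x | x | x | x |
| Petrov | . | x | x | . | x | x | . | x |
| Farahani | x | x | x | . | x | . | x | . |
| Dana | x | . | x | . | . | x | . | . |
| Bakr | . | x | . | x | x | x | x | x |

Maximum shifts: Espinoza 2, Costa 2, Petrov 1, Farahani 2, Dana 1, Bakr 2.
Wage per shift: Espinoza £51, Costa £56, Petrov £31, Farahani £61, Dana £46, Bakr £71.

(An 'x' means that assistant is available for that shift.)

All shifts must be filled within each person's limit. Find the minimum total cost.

£484

Picking the cheapest available assistant for each shift independently would cost £369, but that ignores the shift limits.
An optimal schedule: Slot 1→Espinoza, Slot 2→Petrov+Farahani, Slot 3→Espinoza, Slot 4→Costa, Slot 5→Bakr, Slot 6→Dana, Slot 7→Farahani, Slot 8→Costa.
Total: 51 + 31 + 61 + 51 + 56 + 71 + 46 + 61 + 56 = £484.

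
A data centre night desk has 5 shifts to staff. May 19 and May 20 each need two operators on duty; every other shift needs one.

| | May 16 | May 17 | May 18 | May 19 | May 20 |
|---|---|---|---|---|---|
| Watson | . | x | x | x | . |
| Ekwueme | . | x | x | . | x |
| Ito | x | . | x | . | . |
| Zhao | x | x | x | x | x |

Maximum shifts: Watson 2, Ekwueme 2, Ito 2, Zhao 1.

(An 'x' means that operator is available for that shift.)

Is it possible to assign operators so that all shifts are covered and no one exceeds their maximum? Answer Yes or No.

No

Total capacity is 7 and 7 slots are needed, so capacity alone doesn't rule it out.
Shifts {May 19, May 20} need 4 worker-slots in total, but the operators available for any of those shifts (Watson, Ekwueme, and Zhao) can supply at most 3 among them. So no valid schedule exists.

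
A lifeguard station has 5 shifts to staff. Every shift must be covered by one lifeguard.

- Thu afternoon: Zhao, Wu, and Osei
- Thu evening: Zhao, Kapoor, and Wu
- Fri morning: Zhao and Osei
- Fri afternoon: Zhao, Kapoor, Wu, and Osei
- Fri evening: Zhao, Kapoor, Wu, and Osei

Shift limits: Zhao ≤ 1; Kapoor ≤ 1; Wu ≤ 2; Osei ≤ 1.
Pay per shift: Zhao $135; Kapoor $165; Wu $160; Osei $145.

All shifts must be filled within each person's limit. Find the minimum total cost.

$765

Picking the cheapest available lifeguard for each shift independently would cost $675, but that ignores the shift limits.
An optimal schedule: Thu afternoon→Wu, Thu evening→Kapoor, Fri morning→Zhao, Fri afternoon→Wu, Fri evening→Osei.
Total: 160 + 165 + 135 + 160 + 145 = $765.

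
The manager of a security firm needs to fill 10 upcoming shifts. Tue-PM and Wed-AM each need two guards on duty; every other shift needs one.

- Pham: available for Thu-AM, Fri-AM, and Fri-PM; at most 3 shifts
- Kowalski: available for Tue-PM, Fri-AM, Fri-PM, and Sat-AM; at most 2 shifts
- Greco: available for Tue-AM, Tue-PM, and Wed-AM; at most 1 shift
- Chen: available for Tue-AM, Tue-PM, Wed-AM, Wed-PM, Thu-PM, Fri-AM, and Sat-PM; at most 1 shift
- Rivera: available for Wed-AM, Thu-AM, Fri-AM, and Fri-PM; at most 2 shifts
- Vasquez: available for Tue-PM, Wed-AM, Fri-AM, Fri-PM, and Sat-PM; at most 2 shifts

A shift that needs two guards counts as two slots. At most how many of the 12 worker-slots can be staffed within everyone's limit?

Total capacity across all guards is 3+2+1+1+2+2 = 11, and 12 slots are needed, so at most 11 can be filled.
Shifts {Wed-PM, Thu-PM} need 2 slots but only Chen are available for them, supplying at most 1 — so at least 1 slot must go unfilled.
An assignment achieving 10: Tue-AM→Greco, Tue-PM→Kowalski+Vasquez, Wed-AM→Rivera, Wed-PM→Chen, Thu-AM→Pham, Fri-AM→Pham, Fri-PM→Pham, Sat-AM→Kowalski, Sat-PM→Vasquez.
Loads: Pham 3/3, Kowalski 2/2, Greco 1/1, Chen 1/1, Rivera 1/2, Vasquez 2/2.

10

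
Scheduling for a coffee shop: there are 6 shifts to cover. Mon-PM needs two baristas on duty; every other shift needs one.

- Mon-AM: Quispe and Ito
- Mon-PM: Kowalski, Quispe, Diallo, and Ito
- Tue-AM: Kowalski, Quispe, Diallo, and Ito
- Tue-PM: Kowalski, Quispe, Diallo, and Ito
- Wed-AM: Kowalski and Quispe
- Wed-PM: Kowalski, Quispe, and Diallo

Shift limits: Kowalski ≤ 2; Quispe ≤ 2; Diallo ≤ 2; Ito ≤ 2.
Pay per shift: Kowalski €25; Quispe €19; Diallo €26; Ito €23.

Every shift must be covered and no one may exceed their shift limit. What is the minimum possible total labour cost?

€160

Picking the cheapest available barista for each shift independently would cost €137, but that ignores the shift limits.
An optimal schedule: Mon-AM→Quispe, Mon-PM→Kowalski+Diallo, Tue-AM→Ito, Tue-PM→Ito, Wed-AM→Quispe, Wed-PM→Kowalski.
Total: 19 + 25 + 26 + 23 + 23 + 19 + 25 = €160.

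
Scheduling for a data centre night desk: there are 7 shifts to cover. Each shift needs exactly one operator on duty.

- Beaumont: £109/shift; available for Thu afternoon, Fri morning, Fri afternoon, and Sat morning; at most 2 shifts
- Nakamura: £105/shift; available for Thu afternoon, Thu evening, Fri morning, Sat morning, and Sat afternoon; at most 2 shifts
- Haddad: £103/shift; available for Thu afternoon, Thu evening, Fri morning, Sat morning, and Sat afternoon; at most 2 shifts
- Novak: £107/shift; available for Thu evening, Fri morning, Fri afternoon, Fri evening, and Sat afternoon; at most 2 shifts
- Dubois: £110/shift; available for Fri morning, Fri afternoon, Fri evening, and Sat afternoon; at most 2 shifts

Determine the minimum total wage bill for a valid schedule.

Picking the cheapest available operator for each shift independently would cost £729, but that ignores the shift limits.
An optimal schedule: Thu afternoon→Haddad, Thu evening→Haddad, Fri morning→Beaumont, Fri afternoon→Novak, Fri evening→Novak, Sat morning→Nakamura, Sat afternoon→Nakamura.
Total: 103 + 103 + 109 + 107 + 107 + 105 + 105 = £739.

£739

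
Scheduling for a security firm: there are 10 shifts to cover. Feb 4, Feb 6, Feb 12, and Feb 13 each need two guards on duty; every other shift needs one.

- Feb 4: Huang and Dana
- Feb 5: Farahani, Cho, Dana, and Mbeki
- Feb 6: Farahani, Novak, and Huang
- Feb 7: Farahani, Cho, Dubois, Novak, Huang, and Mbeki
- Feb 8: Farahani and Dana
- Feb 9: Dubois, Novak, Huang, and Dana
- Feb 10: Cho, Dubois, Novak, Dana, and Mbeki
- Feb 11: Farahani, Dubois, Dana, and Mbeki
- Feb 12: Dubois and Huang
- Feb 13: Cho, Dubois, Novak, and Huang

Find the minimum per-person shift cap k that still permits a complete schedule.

2

With 7 guards and 14 worker-slots to fill, someone must work at least ⌈14/7⌉ = 2 shifts, so k ≥ 2.
k = 2 works: Feb 4→Huang+Dana, Feb 5→Cho, Feb 6→Farahani+Novak, Feb 7→Mbeki, Feb 8→Farahani, Feb 9→Dubois, Feb 10→Mbeki, Feb 11→Dana, Feb 12→Dubois+Huang, Feb 13→Cho+Novak.
Loads: Farahani 2, Cho 2, Dubois 2, Novak 2, Huang 2, Dana 2, Mbeki 2 — all ≤ 2.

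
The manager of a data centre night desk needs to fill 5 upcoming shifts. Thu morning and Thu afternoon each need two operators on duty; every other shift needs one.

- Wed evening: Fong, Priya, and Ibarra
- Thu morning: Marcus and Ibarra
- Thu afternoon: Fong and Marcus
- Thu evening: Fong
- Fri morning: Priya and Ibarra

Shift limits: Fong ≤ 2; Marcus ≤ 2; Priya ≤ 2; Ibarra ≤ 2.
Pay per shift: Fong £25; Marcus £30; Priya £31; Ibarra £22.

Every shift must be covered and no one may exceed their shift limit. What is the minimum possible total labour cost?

Thu morning can only be covered by Marcus and Ibarra, so that assignment is forced.
Thu afternoon can only be covered by Fong and Marcus, so that assignment is forced.
Thu evening can only be covered by Fong, so that assignment is forced.
Picking the cheapest available operator for each shift independently would cost £176, but that ignores the shift limits.
An optimal schedule: Wed evening→Priya, Thu morning→Ibarra+Marcus, Thu afternoon→Fong+Marcus, Thu evening→Fong, Fri morning→Ibarra.
Total: 31 + 22 + 30 + 25 + 30 + 25 + 22 = £185.

£185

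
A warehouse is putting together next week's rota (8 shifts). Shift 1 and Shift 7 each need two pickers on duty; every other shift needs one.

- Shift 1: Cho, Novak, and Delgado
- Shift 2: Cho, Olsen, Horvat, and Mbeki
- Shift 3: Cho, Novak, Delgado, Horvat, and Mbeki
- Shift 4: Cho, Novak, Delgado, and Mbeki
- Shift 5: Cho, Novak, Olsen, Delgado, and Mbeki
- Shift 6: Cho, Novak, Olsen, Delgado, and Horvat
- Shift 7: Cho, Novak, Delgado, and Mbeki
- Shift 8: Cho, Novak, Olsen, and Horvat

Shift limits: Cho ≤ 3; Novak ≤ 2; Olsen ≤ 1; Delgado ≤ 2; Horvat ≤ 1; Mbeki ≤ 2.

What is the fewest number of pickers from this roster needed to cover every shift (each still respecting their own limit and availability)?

5

10 slots to fill and no one can take more than 3, so at least ⌈10/3⌉ = 4 pickers are needed.
Any 4 pickers together have capacity at most 3+2+2+2 = 9 < 10 slots, so 4 can never suffice.
Cho, Novak, Olsen, Delgado, and Mbeki alone can cover everything: Shift 1→Cho+Novak, Shift 2→Cho, Shift 3→Novak, Shift 4→Delgado, Shift 5→Mbeki, Shift 6→Olsen, Shift 7→Delgado+Mbeki, Shift 8→Cho.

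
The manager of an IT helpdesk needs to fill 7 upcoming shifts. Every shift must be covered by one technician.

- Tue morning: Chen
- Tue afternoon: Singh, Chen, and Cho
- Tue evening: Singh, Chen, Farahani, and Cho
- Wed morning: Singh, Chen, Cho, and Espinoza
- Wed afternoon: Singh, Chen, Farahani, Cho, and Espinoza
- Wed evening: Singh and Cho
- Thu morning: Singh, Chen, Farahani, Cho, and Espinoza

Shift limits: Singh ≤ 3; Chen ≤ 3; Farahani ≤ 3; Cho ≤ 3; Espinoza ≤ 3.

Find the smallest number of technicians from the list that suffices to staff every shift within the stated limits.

3

7 slots to fill and no one can take more than 3, so at least ⌈7/3⌉ = 3 technicians are needed.
Singh, Chen, and Farahani alone can cover everything: Tue morning→Chen, Tue afternoon→Singh, Tue evening→Chen, Wed morning→Singh, Wed afternoon→Chen, Wed evening→Singh, Thu morning→Farahani.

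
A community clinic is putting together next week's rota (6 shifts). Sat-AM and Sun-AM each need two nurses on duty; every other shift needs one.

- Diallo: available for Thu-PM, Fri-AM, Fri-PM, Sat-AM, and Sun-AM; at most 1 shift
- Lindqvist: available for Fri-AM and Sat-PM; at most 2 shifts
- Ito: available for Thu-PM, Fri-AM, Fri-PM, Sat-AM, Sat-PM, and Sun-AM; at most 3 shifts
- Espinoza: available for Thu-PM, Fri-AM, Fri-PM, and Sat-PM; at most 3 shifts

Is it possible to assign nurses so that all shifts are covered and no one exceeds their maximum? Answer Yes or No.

Total capacity is 9 and 8 slots are needed, so capacity alone doesn't rule it out.
Shifts {Sat-AM, Sun-AM} need 4 worker-slots in total, but the nurses available for any of those shifts (Diallo and Ito) can supply at most 3 among them. So no valid schedule exists.

No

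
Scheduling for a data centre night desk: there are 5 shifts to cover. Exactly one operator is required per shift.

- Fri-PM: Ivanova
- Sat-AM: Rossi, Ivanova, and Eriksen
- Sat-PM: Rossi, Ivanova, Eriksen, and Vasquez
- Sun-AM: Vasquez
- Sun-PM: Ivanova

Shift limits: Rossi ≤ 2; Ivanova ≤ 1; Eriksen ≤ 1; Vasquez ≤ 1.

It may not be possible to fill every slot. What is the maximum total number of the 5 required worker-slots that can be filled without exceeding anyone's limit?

4

Total capacity across all operators is 2+1+1+1 = 5, and 5 slots are needed, so at most 5 can be filled.
Shifts {Fri-PM, Sun-PM} need 2 slots but only Ivanova are available for them, supplying at most 1 — so at least 1 slot must go unfilled.
An assignment achieving 4: Fri-PM→Ivanova, Sat-AM→Rossi, Sat-PM→Rossi, Sun-AM→Vasquez.
Loads: Rossi 2/2, Ivanova 1/1, Eriksen 0/1, Vasquez 1/1.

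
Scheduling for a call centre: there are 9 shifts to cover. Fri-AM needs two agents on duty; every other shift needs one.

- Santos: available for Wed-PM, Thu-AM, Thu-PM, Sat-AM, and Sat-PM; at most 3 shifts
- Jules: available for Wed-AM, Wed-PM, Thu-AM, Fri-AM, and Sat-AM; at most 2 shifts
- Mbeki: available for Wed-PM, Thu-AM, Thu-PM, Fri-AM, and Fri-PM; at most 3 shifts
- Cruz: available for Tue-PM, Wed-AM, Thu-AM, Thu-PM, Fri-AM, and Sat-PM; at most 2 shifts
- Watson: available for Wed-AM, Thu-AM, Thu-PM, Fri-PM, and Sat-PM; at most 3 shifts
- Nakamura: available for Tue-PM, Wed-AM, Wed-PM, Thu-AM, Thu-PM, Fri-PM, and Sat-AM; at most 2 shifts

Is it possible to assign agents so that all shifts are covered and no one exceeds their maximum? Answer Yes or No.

One valid schedule: Tue-PM→Cruz, Wed-AM→Jules, Wed-PM→Santos, Thu-AM→Cruz, Thu-PM→Mbeki, Fri-AM→Jules+Mbeki, Fri-PM→Mbeki, Sat-AM→Santos, Sat-PM→Santos.
Loads: Santos 3/3, Jules 2/2, Mbeki 3/3, Cruz 2/2, Watson 0/3, Nakamura 0/2 — all within limits.

Yes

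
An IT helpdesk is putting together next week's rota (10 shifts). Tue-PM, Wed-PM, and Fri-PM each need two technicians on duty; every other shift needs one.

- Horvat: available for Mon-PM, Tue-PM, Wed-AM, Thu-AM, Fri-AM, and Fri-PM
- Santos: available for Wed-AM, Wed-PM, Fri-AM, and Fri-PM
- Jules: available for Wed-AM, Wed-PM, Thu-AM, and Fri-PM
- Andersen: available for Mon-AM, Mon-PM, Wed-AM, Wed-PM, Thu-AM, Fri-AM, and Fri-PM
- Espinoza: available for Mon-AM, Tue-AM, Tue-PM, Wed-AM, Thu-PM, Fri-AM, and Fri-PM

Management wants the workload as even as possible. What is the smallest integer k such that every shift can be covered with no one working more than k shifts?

With 5 technicians and 13 worker-slots to fill, someone must work at least ⌈13/5⌉ = 3 shifts, so k ≥ 3.
k = 3 works: Mon-AM→Andersen, Mon-PM→Horvat, Tue-AM→Espinoza, Tue-PM→Horvat+Espinoza, Wed-AM→Santos, Wed-PM→Santos+Jules, Thu-AM→Horvat, Thu-PM→Espinoza, Fri-AM→Santos, Fri-PM→Jules+Andersen.
Loads: Horvat 3, Santos 3, Jules 2, Andersen 2, Espinoza 3 — all ≤ 3.

3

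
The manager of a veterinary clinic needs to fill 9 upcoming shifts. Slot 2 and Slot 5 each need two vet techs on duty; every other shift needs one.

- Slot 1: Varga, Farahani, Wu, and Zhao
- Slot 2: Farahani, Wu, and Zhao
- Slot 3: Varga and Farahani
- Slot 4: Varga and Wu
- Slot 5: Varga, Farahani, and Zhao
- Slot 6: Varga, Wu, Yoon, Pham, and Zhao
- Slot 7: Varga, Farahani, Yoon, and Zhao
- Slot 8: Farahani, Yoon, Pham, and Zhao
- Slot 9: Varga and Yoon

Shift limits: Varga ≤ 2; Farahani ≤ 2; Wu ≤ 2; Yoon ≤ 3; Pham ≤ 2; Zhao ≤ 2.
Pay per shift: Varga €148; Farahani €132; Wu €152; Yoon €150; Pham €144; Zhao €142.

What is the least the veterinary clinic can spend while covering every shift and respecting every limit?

Picking the cheapest available vet tech for each shift independently would cost €1514, but that ignores the shift limits.
An optimal schedule: Slot 1→Wu, Slot 2→Farahani+Zhao, Slot 3→Farahani, Slot 4→Varga, Slot 5→Zhao+Varga, Slot 6→Pham, Slot 7→Yoon, Slot 8→Pham, Slot 9→Yoon.
Total: 152 + 132 + 142 + 132 + 148 + 142 + 148 + 144 + 150 + 144 + 150 = €1584.

€1584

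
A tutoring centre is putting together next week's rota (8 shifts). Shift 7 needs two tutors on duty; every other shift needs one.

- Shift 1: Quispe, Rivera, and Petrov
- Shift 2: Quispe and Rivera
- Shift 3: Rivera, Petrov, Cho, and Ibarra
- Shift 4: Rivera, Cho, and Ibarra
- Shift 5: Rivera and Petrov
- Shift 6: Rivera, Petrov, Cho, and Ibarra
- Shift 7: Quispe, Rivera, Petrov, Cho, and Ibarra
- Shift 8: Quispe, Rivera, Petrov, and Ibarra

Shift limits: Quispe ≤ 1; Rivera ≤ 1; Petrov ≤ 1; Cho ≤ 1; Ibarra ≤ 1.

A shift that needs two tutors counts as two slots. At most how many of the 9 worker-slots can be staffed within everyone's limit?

5

Total capacity across all tutors is 1+1+1+1+1 = 5, and 9 slots are needed, so at most 5 can be filled.
An assignment achieving 5: Shift 1→Petrov, Shift 2→Quispe, Shift 3→Ibarra, Shift 4→Cho, Shift 5→Rivera.
Loads: Quispe 1/1, Rivera 1/1, Petrov 1/1, Cho 1/1, Ibarra 1/1.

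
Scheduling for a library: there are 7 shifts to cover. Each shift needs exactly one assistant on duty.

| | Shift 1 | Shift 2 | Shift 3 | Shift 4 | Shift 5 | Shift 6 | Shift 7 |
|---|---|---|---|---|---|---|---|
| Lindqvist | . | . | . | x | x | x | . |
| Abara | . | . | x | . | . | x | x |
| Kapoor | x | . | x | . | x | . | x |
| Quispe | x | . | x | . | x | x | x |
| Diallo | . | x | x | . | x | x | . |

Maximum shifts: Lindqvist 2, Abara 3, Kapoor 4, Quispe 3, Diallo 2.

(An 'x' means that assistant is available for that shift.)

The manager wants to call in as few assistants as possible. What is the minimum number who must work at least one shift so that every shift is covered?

7 slots to fill and no one can take more than 4, so at least ⌈7/4⌉ = 2 assistants are needed.
Shifts {Shift 1, Shift 2, Shift 4} need 3 slots, but among the assistants available for them (Lindqvist, Kapoor, Quispe, and Diallo) any 2 together supply at most 2. So 2 assistants are not enough.
Lindqvist, Kapoor, and Diallo alone can cover everything: Shift 1→Kapoor, Shift 2→Diallo, Shift 3→Kapoor, Shift 4→Lindqvist, Shift 5→Kapoor, Shift 6→Lindqvist, Shift 7→Kapoor.

3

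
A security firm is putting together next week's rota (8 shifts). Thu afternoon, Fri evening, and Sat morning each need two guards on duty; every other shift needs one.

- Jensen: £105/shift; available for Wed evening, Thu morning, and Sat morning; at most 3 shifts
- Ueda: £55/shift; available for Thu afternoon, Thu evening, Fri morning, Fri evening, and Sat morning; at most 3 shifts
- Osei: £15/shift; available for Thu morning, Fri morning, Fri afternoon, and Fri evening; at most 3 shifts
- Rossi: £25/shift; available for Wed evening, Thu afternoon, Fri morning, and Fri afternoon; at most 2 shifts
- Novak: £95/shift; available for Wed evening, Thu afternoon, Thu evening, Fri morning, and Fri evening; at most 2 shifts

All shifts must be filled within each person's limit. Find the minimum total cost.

£555

Sat morning can only be covered by Jensen and Ueda, so that assignment is forced.
Picking the cheapest available guard for each shift independently would cost £435, but that ignores the shift limits.
An optimal schedule: Wed evening→Rossi, Thu morning→Osei, Thu afternoon→Rossi+Ueda, Thu evening→Ueda, Fri morning→Novak, Fri afternoon→Osei, Fri evening→Osei+Novak, Sat morning→Ueda+Jensen.
Total: 25 + 15 + 25 + 55 + 55 + 95 + 15 + 15 + 95 + 55 + 105 = £555.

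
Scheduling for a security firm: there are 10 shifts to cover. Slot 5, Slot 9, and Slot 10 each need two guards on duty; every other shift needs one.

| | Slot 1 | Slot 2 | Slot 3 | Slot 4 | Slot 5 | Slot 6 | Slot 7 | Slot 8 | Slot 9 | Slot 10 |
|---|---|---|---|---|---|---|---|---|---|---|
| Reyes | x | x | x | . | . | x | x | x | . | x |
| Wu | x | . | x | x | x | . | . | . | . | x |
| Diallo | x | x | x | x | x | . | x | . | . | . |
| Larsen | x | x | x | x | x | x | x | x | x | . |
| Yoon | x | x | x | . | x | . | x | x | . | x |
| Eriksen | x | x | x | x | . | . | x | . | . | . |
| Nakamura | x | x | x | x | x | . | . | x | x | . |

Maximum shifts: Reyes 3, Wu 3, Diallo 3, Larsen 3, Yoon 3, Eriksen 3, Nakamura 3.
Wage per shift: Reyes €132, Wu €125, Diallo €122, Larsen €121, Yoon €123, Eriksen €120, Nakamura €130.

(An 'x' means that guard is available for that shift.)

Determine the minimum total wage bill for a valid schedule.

Slot 9 can only be covered by Larsen and Nakamura, so that assignment is forced.
Picking the cheapest available guard for each shift independently would cost €1584, but that ignores the shift limits.
An optimal schedule: Slot 1→Diallo, Slot 2→Eriksen, Slot 3→Diallo, Slot 4→Eriksen, Slot 5→Diallo+Yoon, Slot 6→Larsen, Slot 7→Eriksen, Slot 8→Larsen, Slot 9→Larsen+Nakamura, Slot 10→Yoon+Wu.
Total: 122 + 120 + 122 + 120 + 122 + 123 + 121 + 120 + 121 + 121 + 130 + 123 + 125 = €1590.

€1590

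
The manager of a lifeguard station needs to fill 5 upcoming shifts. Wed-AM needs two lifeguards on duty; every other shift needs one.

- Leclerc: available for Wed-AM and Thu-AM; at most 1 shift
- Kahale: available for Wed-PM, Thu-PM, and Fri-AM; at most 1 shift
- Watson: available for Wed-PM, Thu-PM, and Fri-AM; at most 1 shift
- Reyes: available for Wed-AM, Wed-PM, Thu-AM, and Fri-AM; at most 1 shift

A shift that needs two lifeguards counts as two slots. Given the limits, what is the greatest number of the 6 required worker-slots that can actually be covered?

Total capacity across all lifeguards is 1+1+1+1 = 4, and 6 slots are needed, so at most 4 can be filled.
An assignment achieving 4: Wed-AM→Leclerc+Reyes, Wed-PM→Watson, Thu-PM→Kahale.
Loads: Leclerc 1/1, Kahale 1/1, Watson 1/1, Reyes 1/1.

4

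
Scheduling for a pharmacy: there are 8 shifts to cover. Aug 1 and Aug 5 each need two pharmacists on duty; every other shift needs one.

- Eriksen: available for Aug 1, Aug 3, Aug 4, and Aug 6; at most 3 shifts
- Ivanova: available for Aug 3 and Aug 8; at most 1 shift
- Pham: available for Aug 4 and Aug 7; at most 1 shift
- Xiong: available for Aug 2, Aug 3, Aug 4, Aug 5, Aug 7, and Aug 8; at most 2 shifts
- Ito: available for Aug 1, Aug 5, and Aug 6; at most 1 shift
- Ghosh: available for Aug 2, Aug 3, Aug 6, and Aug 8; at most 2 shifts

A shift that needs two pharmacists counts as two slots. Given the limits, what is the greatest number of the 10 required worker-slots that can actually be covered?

Total capacity across all pharmacists is 3+1+1+2+1+2 = 10, and 10 slots are needed, so at most 10 can be filled.
Shifts {Aug 1, Aug 5} need 4 slots but only Eriksen, Xiong, and Ito are available for them, supplying at most 3 — so at least 1 slot must go unfilled.
An assignment achieving 9: Aug 1→Eriksen+Ito, Aug 2→Xiong, Aug 3→Ghosh, Aug 4→Eriksen, Aug 5→Xiong, Aug 6→Eriksen, Aug 7→Pham, Aug 8→Ivanova.
Loads: Eriksen 3/3, Ivanova 1/1, Pham 1/1, Xiong 2/2, Ito 1/1, Ghosh 1/2.

9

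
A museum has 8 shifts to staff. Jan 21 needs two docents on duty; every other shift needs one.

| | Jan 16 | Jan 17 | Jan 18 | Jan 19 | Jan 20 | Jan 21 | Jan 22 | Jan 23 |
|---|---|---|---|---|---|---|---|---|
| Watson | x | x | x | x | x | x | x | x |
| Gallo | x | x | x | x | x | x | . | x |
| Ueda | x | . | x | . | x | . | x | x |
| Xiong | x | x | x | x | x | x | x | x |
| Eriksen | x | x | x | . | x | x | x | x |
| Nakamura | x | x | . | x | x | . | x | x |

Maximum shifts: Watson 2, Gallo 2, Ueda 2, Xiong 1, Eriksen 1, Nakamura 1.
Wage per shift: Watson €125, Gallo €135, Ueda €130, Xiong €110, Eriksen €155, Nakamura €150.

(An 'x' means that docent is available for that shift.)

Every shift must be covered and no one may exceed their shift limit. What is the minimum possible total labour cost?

Picking the cheapest available docent for each shift independently would cost €1005, but that ignores the shift limits.
An optimal schedule: Jan 16→Gallo, Jan 17→Watson, Jan 18→Gallo, Jan 19→Watson, Jan 20→Ueda, Jan 21→Xiong+Eriksen, Jan 22→Ueda, Jan 23→Nakamura.
Total: 135 + 125 + 135 + 125 + 130 + 110 + 155 + 130 + 150 = €1195.

€1195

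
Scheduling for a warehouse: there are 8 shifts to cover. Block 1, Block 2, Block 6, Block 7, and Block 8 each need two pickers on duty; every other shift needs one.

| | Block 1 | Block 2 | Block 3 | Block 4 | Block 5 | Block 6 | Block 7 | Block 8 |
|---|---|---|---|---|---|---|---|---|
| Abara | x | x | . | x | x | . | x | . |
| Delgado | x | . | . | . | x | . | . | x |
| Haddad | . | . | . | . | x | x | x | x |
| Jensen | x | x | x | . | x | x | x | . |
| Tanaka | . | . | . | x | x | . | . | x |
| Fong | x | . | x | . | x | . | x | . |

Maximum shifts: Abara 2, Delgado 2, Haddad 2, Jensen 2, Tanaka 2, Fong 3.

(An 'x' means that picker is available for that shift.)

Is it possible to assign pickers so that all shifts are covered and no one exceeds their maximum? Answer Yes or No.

Block 2 can only be covered by Abara and Jensen, so that assignment is forced.
Block 6 can only be covered by Haddad and Jensen, so that assignment is forced.
One valid schedule: Block 1→Delgado+Fong, Block 2→Abara+Jensen, Block 3→Fong, Block 4→Abara, Block 5→Tanaka, Block 6→Haddad+Jensen, Block 7→Haddad+Fong, Block 8→Delgado+Tanaka.
Loads: Abara 2/2, Delgado 2/2, Haddad 2/2, Jensen 2/2, Tanaka 2/2, Fong 3/3 — all within limits.

Yes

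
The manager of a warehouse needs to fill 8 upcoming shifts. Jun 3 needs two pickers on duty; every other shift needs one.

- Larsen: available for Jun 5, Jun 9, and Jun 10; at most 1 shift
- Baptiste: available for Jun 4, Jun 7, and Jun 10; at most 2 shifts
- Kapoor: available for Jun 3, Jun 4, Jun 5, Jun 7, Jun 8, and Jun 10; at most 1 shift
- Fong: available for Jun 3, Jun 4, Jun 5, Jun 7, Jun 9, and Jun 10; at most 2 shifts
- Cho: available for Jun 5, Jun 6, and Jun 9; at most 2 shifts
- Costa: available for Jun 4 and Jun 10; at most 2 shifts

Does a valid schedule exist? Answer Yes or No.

Total capacity is 10 and 9 slots are needed, so capacity alone doesn't rule it out.
Shifts {Jun 3, Jun 8} need 3 worker-slots in total, but the pickers available for any of those shifts (Kapoor and Fong) can supply at most 2 among them. So no valid schedule exists.

No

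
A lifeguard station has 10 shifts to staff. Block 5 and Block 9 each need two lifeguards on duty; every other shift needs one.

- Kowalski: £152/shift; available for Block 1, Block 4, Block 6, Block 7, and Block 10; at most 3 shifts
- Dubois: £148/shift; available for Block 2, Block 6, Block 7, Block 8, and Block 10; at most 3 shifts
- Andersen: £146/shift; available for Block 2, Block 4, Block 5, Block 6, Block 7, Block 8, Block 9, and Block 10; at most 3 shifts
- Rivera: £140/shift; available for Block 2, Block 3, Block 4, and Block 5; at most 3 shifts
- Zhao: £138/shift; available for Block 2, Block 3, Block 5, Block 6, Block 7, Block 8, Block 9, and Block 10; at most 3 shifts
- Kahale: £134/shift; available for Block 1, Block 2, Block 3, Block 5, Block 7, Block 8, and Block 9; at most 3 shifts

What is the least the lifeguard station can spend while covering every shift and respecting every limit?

Picking the cheapest available lifeguard for each shift independently would cost £1630, but that ignores the shift limits.
An optimal schedule: Block 1→Kahale, Block 2→Rivera, Block 3→Kahale, Block 4→Rivera, Block 5→Rivera+Andersen, Block 6→Zhao, Block 7→Andersen, Block 8→Zhao, Block 9→Kahale+Zhao, Block 10→Andersen.
Total: 134 + 140 + 134 + 140 + 140 + 146 + 138 + 146 + 138 + 134 + 138 + 146 = £1674.

£1674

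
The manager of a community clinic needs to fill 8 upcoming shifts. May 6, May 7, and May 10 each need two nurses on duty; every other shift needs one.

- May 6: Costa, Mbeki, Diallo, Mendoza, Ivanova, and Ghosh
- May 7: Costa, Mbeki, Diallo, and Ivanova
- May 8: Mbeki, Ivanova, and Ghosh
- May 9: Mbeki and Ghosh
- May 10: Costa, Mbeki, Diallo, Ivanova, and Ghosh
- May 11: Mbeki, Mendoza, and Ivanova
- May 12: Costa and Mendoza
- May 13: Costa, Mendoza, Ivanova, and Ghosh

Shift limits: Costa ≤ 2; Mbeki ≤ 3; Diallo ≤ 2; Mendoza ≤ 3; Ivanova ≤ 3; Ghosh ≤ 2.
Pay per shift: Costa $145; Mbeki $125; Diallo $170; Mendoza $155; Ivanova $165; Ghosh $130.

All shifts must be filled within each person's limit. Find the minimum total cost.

$1555

Picking the cheapest available nurse for each shift independently would cost $1430, but that ignores the shift limits.
An optimal schedule: May 6→Ghosh+Mendoza, May 7→Mbeki+Costa, May 8→Mbeki, May 9→Mbeki, May 10→Ghosh+Ivanova, May 11→Mendoza, May 12→Costa, May 13→Mendoza.
Total: 130 + 155 + 125 + 145 + 125 + 125 + 130 + 165 + 155 + 145 + 155 = $1555.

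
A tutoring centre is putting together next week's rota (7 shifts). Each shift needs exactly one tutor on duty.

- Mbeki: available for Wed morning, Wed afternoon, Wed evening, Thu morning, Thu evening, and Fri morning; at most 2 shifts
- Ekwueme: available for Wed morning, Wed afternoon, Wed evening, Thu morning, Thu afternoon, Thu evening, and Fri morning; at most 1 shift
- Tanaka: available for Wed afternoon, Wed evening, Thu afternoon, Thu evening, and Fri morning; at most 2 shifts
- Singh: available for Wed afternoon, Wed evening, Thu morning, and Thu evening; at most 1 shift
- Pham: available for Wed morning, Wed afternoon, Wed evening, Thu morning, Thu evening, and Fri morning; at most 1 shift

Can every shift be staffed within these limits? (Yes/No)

One valid schedule: Wed morning→Mbeki, Wed afternoon→Tanaka, Wed evening→Singh, Thu morning→Mbeki, Thu afternoon→Ekwueme, Thu evening→Pham, Fri morning→Tanaka.
Loads: Mbeki 2/2, Ekwueme 1/1, Tanaka 2/2, Singh 1/1, Pham 1/1 — all within limits.

Yes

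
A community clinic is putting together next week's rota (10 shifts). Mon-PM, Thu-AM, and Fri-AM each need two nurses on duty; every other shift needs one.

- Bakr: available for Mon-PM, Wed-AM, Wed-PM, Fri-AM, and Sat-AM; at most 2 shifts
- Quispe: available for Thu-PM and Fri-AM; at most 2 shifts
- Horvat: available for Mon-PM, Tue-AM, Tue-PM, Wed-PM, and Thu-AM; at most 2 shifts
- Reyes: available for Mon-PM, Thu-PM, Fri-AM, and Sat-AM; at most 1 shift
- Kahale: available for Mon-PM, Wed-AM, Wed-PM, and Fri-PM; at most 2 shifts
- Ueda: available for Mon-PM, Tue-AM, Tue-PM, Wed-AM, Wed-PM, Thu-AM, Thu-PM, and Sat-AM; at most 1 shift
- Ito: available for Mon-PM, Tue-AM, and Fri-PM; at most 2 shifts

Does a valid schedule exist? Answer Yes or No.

No

Total capacity is 2+2+2+1+2+1+2 = 12 but 13 worker-slots are needed — infeasible.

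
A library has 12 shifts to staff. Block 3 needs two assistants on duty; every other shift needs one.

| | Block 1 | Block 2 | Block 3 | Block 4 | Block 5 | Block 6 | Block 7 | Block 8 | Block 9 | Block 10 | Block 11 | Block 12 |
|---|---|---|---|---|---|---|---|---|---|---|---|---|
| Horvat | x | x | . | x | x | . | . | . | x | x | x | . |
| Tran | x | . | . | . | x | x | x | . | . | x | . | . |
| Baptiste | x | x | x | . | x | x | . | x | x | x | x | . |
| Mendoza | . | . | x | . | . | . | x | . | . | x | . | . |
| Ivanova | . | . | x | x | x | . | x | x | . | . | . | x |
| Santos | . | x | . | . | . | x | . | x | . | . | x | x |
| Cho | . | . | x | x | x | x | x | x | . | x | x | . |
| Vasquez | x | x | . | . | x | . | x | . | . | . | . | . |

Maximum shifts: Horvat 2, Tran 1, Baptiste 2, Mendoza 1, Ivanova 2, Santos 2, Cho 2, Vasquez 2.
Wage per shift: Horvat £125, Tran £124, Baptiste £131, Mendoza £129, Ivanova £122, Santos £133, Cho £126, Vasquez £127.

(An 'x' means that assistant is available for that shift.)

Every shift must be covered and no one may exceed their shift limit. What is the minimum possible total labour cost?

£1648

Picking the cheapest available assistant for each shift independently would cost £1605, but that ignores the shift limits.
An optimal schedule: Block 1→Tran, Block 2→Baptiste, Block 3→Mendoza+Cho, Block 4→Horvat, Block 5→Vasquez, Block 6→Baptiste, Block 7→Vasquez, Block 8→Ivanova, Block 9→Horvat, Block 10→Cho, Block 11→Santos, Block 12→Ivanova.
Total: 124 + 131 + 129 + 126 + 125 + 127 + 131 + 127 + 122 + 125 + 126 + 133 + 122 = £1648.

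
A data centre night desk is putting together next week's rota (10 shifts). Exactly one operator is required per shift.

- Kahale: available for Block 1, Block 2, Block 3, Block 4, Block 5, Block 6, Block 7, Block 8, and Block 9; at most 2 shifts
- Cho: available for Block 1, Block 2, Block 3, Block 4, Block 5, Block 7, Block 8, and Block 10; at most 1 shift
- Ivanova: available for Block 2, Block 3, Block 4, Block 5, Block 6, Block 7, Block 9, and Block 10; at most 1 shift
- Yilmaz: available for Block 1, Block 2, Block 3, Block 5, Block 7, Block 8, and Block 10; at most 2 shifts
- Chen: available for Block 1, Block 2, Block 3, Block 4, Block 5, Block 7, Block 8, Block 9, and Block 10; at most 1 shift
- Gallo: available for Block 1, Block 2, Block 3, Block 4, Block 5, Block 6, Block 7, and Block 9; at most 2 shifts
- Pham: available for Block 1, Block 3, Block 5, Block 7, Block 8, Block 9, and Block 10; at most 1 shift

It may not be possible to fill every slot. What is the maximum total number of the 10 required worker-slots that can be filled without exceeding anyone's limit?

Total capacity across all operators is 2+1+1+2+1+2+1 = 10, and 10 slots are needed, so at most 10 can be filled.
An assignment achieving 10: Block 1→Yilmaz, Block 2→Chen, Block 3→Gallo, Block 4→Kahale, Block 5→Gallo, Block 6→Kahale, Block 7→Pham, Block 8→Cho, Block 9→Ivanova, Block 10→Yilmaz.
Loads: Kahale 2/2, Cho 1/1, Ivanova 1/1, Yilmaz 2/2, Chen 1/1, Gallo 2/2, Pham 1/1.

10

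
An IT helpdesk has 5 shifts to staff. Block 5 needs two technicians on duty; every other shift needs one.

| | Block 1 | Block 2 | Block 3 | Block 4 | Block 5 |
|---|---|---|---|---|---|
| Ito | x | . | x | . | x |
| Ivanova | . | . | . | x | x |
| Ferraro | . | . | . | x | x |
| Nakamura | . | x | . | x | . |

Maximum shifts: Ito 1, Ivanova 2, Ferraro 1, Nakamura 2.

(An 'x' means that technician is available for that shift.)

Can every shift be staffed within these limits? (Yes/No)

Total capacity is 6 and 6 slots are needed, so capacity alone doesn't rule it out.
Shifts {Block 1, Block 3} need 2 worker-slots in total, but the technicians available for any of those shifts (Ito) can supply at most 1 among them. So no valid schedule exists.

No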